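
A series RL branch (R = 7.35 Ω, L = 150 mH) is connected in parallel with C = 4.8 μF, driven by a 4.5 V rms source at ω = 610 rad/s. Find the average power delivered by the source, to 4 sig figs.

17.66 mW

X_L = ωL = 91.50 Ω
X_C = 1/(ωC) = 341.5 Ω
Branch 1 (R+jX_L): Z₁ = 7.350 + j91.50 Ω, |Z₁| = 91.79 Ω
Branch 2 (−jX_C): Z₂ = −j341.5 Ω
Parallel: Z = Z₁Z₂/(Z₁+Z₂), |Z| = 125.3 Ω, ∠Z = 83.72°
I = V/|Z| = 35.90 mA
P = VI cos φ = 4.5 × 0.03590 × cos(83.72°) = 17.66 mW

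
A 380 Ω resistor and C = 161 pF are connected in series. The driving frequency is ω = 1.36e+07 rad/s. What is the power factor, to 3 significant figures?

X_C = 1/(ωC) = 457 Ω
Z = 380 − j457 Ω
|Z| = √(380² + 457²) = 594 Ω
∠Z = arctan(-457/380) = -50.2°
cos φ = cos(-50.2°) = 0.640

0.640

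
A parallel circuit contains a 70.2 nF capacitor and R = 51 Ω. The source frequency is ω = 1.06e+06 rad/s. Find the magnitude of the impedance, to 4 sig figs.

X_C = 1/(ωC) = 13.44 Ω
Parallel: admittances add. Y = 1/R + jωC
Y = (0.01961 + j0.07441) S
|Y| = 0.07695 S → |Z| = 1/|Y| = 13.00 Ω, ∠Z = −∠Y = -75.24°

13.00 Ω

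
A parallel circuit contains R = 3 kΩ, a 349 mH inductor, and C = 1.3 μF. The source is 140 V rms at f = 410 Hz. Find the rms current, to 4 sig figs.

316.6 mA

ω = 2πf = 2576 rad/s
X_L = ωL = 899.1 Ω
X_C = 1/(ωC) = 298.6 Ω
Parallel: admittances add. Y = 1/R + 1/(jωL) + jωC
Y = (0.0003333 + j0.002237) S
|Y| = 0.002261 S → |Z| = 1/|Y| = 442.2 Ω, ∠Z = −∠Y = -81.52°
I = V/|Z| = 140/442.2 = 316.6 mA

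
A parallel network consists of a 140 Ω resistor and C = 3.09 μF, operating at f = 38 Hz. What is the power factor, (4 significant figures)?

0.9947

ω = 2πf = 238.8 rad/s
X_C = 1/(ωC) = 1355 Ω
Parallel: admittances add. Y = 1/R + jωC
Y = (0.007143 + j0.0007378) S
|Y| = 0.007181 S → |Z| = 1/|Y| = 139.3 Ω, ∠Z = −∠Y = -5.897°
cos φ = cos(-5.897°) = 0.9947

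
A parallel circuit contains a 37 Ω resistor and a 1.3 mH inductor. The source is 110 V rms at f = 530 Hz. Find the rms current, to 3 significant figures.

ω = 2πf = 3330 rad/s
X_L = ωL = 4.33 Ω
Parallel: admittances add. Y = 1/R + 1/(jωL)
Y = (0.0270 − j0.231) S
|Y| = 0.233 S → |Z| = 1/|Y| = 4.30 Ω, ∠Z = −∠Y = 83.3°
I = V/|Z| = 110/4.30 = 25.6 A

25.6 A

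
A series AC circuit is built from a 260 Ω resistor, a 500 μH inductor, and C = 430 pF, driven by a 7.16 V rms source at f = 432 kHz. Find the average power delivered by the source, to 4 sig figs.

41.92 mW

ω = 2πf = 2.714e+06 rad/s
X_L = ωL = 1357 Ω
X_C = 1/(ωC) = 856.8 Ω
Net reactance X = X_L − X_C = 500.4 Ω
Z = 260.0 + j500.4 Ω
|Z| = √(260.0² + 500.4²) = 563.9 Ω
∠Z = arctan(500.4/260.0) = 62.54°
I = V/|Z| = 12.70 mA
P = VI cos φ = 7.16 × 0.01270 × cos(62.54°) = 41.92 mW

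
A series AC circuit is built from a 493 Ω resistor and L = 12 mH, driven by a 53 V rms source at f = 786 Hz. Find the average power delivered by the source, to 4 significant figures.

5.617 W

ω = 2πf = 4939 rad/s
X_L = ωL = 59.26 Ω
Z = 493.0 + j59.26 Ω
|Z| = √(493.0² + 59.26²) = 496.5 Ω
∠Z = arctan(59.26/493.0) = 6.855°
I = V/|Z| = 106.7 mA
P = VI cos φ = 53 × 0.1067 × cos(6.855°) = 5.617 W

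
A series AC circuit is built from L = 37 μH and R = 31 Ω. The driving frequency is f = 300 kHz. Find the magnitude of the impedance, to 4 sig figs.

76.32 Ω

ω = 2πf = 1.885e+06 rad/s
X_L = ωL = 69.74 Ω
Z = 31.00 + j69.74 Ω
|Z| = √(31.00² + 69.74²) = 76.32 Ω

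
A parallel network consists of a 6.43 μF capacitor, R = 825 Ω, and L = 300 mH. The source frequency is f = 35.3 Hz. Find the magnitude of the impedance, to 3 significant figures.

73.2 Ω

ω = 2πf = 221.8 rad/s
X_L = ωL = 66.5 Ω
X_C = 1/(ωC) = 701 Ω
Parallel: admittances add. Y = 1/R + 1/(jωL) + jωC
Y = (0.00121 − j0.0136) S
|Y| = 0.0137 S → |Z| = 1/|Y| = 73.2 Ω, ∠Z = −∠Y = 84.9°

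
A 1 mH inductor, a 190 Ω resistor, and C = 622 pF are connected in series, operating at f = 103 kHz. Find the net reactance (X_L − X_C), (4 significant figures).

-1837 Ω

ω = 2πf = 647200 rad/s
X_L = ωL = 647.2 Ω
X_C = 1/(ωC) = 2484 Ω
X = 647.2 − 2484 = -1837 Ω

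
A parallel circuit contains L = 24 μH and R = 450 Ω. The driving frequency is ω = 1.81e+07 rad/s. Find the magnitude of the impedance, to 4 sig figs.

X_L = ωL = 434.4 Ω
Parallel: admittances add. Y = 1/R + 1/(jωL)
Y = (0.002222 − j0.002302) S
|Y| = 0.003200 S → |Z| = 1/|Y| = 312.5 Ω, ∠Z = −∠Y = 46.01°

312.5 Ω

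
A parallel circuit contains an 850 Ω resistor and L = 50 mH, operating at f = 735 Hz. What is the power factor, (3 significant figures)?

0.262

ω = 2πf = 4618 rad/s
X_L = ωL = 231 Ω
Parallel: admittances add. Y = 1/R + 1/(jωL)
Y = (0.00118 − j0.00433) S
|Y| = 0.00449 S → |Z| = 1/|Y| = 223 Ω, ∠Z = −∠Y = 74.8°
cos φ = cos(74.8°) = 0.262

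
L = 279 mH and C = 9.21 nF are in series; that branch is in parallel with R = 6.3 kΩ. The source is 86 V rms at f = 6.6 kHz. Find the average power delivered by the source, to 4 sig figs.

1.174 W

ω = 2πf = 41470 rad/s
X_L = ωL = 11570 Ω
X_C = 1/(ωC) = 2618 Ω
Branch 1: Z₁ = R = 6300 Ω
Branch 2 (series LC): Z₂ = j(X_L − X_C) = j8952 Ω
Parallel: Z = Z₁Z₂/(Z₁+Z₂), |Z| = 5152 Ω, ∠Z = 35.14°
I = V/|Z| = 16.69 mA
P = VI cos φ = 86 × 0.01669 × cos(35.14°) = 1.174 W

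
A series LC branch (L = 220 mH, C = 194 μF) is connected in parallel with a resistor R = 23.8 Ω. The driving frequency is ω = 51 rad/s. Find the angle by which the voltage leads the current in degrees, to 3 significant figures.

-14.8°

X_L = ωL = 11.2 Ω
X_C = 1/(ωC) = 101 Ω
Branch 1: Z₁ = R = 23.8 Ω
Branch 2 (series LC): Z₂ = j(X_L − X_C) = −j89.9 Ω
Parallel: Z = Z₁Z₂/(Z₁+Z₂), |Z| = 23.0 Ω, ∠Z = -14.8°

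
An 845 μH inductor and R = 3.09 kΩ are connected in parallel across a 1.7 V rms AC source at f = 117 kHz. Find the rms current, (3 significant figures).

2.79 mA

ω = 2πf = 735100 rad/s
X_L = ωL = 621 Ω
Parallel: admittances add. Y = 1/R + 1/(jωL)
Y = (0.000324 − j0.00161) S
|Y| = 0.00164 S → |Z| = 1/|Y| = 609 Ω, ∠Z = −∠Y = 78.6°
I = V/|Z| = 1.7/609 = 2.79 mA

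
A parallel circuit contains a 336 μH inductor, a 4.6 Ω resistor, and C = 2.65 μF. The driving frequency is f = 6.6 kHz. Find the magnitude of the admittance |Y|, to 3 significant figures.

221 mS

ω = 2πf = 41470 rad/s
X_L = ωL = 13.9 Ω
X_C = 1/(ωC) = 9.10 Ω
Parallel: admittances add. Y = 1/R + 1/(jωL) + jωC
Y = (0.217 + j0.0381) S
|Y| = 0.221 S → |Z| = 1/|Y| = 4.53 Ω, ∠Z = −∠Y = -9.95°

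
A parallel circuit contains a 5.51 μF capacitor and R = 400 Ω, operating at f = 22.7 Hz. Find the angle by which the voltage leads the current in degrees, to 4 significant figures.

-17.45°

ω = 2πf = 142.6 rad/s
X_C = 1/(ωC) = 1272 Ω
Parallel: admittances add. Y = 1/R + jωC
Y = (0.002500 + j0.0007859) S
|Y| = 0.002621 S → |Z| = 1/|Y| = 381.6 Ω, ∠Z = −∠Y = -17.45°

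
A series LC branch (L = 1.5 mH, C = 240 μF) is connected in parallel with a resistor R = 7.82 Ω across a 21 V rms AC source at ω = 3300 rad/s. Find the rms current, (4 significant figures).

6.296 A

X_L = ωL = 4.950 Ω
X_C = 1/(ωC) = 1.263 Ω
Branch 1: Z₁ = R = 7.820 Ω
Branch 2 (series LC): Z₂ = j(X_L − X_C) = j3.687 Ω
Parallel: Z = Z₁Z₂/(Z₁+Z₂), |Z| = 3.335 Ω, ∠Z = 64.75°
I = V/|Z| = 21/3.335 = 6.296 A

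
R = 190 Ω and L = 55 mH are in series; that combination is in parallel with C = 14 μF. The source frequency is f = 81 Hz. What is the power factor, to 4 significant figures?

ω = 2πf = 508.9 rad/s
X_L = ωL = 27.99 Ω
X_C = 1/(ωC) = 140.3 Ω
Branch 1 (R+jX_L): Z₁ = 190.0 + j27.99 Ω, |Z₁| = 192.1 Ω
Branch 2 (−jX_C): Z₂ = −j140.3 Ω
Parallel: Z = Z₁Z₂/(Z₁+Z₂), |Z| = 122.1 Ω, ∠Z = -51.02°
cos φ = cos(-51.02°) = 0.6290

0.6290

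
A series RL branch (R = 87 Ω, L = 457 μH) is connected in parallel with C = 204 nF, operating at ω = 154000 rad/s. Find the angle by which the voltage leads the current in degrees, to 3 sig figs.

X_L = ωL = 70.4 Ω
X_C = 1/(ωC) = 31.8 Ω
Branch 1 (R+jX_L): Z₁ = 87.0 + j70.4 Ω, |Z₁| = 112 Ω
Branch 2 (−jX_C): Z₂ = −j31.8 Ω
Parallel: Z = Z₁Z₂/(Z₁+Z₂), |Z| = 37.4 Ω, ∠Z = -74.9°

-74.9°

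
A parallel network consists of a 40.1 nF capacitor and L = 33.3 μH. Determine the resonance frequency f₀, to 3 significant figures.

ω₀ = 1/√(LC) = 1/√(3.33e-05 × 4.01e-08) = 865400 rad/s
f₀ = ω₀/(2π) = 138 kHz

138 kHz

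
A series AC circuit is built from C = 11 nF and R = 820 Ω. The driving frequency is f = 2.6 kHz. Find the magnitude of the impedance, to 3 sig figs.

ω = 2πf = 16340 rad/s
X_C = 1/(ωC) = 5560 Ω
Z = 820 − j5560 Ω
|Z| = √(820² + 5560²) = 5620 Ω

5620 Ω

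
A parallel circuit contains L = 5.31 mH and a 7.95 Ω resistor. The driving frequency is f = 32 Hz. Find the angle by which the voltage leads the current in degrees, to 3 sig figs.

82.4°

ω = 2πf = 201.1 rad/s
X_L = ωL = 1.07 Ω
Parallel: admittances add. Y = 1/R + 1/(jωL)
Y = (0.126 − j0.937) S
|Y| = 0.945 S → |Z| = 1/|Y| = 1.06 Ω, ∠Z = −∠Y = 82.4°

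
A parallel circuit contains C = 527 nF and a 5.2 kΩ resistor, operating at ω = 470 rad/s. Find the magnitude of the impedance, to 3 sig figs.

X_C = 1/(ωC) = 4040 Ω
Parallel: admittances add. Y = 1/R + jωC
Y = (0.000192 + j0.000248) S
|Y| = 0.000314 S → |Z| = 1/|Y| = 3190 Ω, ∠Z = −∠Y = -52.2°

3190 Ω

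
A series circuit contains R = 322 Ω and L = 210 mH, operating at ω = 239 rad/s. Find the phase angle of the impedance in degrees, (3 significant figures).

8.86°

X_L = ωL = 50.2 Ω
Z = 322 + j50.2 Ω
|Z| = √(322² + 50.2²) = 326 Ω
∠Z = arctan(50.2/322) = 8.86°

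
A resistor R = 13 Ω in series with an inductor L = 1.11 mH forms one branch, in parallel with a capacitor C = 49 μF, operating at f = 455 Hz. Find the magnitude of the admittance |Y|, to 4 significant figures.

142.3 mS

ω = 2πf = 2859 rad/s
X_L = ωL = 3.173 Ω
X_C = 1/(ωC) = 7.139 Ω
Branch 1 (R+jX_L): Z₁ = 13.00 + j3.173 Ω, |Z₁| = 13.38 Ω
Branch 2 (−jX_C): Z₂ = −j7.139 Ω
Parallel: Z = Z₁Z₂/(Z₁+Z₂), |Z| = 7.029 Ω, ∠Z = -59.32°
|Y| = 1/|Z| = 142.3 mS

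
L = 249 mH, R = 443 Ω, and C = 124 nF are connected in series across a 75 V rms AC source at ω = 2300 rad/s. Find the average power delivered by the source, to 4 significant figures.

X_L = ωL = 572.7 Ω
X_C = 1/(ωC) = 3506 Ω
Net reactance X = X_L − X_C = -2934 Ω
Z = 443.0 − j2934 Ω
|Z| = √(443.0² + 2934²) = 2967 Ω
∠Z = arctan(-2934/443.0) = -81.41°
I = V/|Z| = 25.28 mA
P = VI cos φ = 75 × 0.02528 × cos(-81.41°) = 283.1 mW

283.1 mW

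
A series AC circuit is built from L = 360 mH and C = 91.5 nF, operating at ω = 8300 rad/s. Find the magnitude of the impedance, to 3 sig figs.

1670 Ω

X_L = ωL = 2990 Ω
X_C = 1/(ωC) = 1320 Ω
Net reactance X = X_L − X_C = 1670 Ω
Z = j1670 Ω
|Z| = √(0² + 1670²) = 1670 Ω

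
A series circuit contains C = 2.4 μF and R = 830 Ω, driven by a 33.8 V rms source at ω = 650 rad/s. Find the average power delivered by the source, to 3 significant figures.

X_C = 1/(ωC) = 641 Ω
Z = 830 − j641 Ω
|Z| = √(830² + 641²) = 1050 Ω
∠Z = arctan(-641/830) = -37.7°
I = V/|Z| = 32.2 mA
P = VI cos φ = 33.8 × 0.0322 × cos(-37.7°) = 862 mW

862 mW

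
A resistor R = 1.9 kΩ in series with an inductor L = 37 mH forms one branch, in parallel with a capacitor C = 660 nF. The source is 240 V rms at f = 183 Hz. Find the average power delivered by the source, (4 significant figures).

30.30 W

ω = 2πf = 1150 rad/s
X_L = ωL = 42.54 Ω
X_C = 1/(ωC) = 1318 Ω
Branch 1 (R+jX_L): Z₁ = 1900 + j42.54 Ω, |Z₁| = 1900 Ω
Branch 2 (−jX_C): Z₂ = −j1318 Ω
Parallel: Z = Z₁Z₂/(Z₁+Z₂), |Z| = 1094 Ω, ∠Z = -54.85°
I = V/|Z| = 219.3 mA
P = VI cos φ = 240 × 0.2193 × cos(-54.85°) = 30.30 W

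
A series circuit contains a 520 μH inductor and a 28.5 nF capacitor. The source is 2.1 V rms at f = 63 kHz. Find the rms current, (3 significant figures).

17.9 mA

ω = 2πf = 395800 rad/s
X_L = ωL = 206 Ω
X_C = 1/(ωC) = 88.6 Ω
Net reactance X = X_L − X_C = 117 Ω
Z = j117 Ω
|Z| = √(0² + 117²) = 117 Ω
I = V/|Z| = 2.1/117 = 17.9 mA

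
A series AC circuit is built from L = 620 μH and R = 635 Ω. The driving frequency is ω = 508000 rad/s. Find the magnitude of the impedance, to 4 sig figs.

X_L = ωL = 315.0 Ω
Z = 635.0 + j315.0 Ω
|Z| = √(635.0² + 315.0²) = 708.8 Ω

708.8 Ω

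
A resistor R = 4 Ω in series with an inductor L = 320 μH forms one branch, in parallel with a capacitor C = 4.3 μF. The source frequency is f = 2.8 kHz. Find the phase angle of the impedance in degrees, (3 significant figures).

ω = 2πf = 17590 rad/s
X_L = ωL = 5.63 Ω
X_C = 1/(ωC) = 13.2 Ω
Branch 1 (R+jX_L): Z₁ = 4.00 + j5.63 Ω, |Z₁| = 6.91 Ω
Branch 2 (−jX_C): Z₂ = −j13.2 Ω
Parallel: Z = Z₁Z₂/(Z₁+Z₂), |Z| = 10.6 Ω, ∠Z = 26.8°

26.8°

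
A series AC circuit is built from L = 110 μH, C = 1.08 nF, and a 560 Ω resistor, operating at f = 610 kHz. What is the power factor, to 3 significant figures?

0.952

ω = 2πf = 3.833e+06 rad/s
X_L = ωL = 422 Ω
X_C = 1/(ωC) = 242 Ω
Net reactance X = X_L − X_C = 180 Ω
Z = 560 + j180 Ω
|Z| = √(560² + 180²) = 588 Ω
∠Z = arctan(180/560) = 17.8°
cos φ = cos(17.8°) = 0.952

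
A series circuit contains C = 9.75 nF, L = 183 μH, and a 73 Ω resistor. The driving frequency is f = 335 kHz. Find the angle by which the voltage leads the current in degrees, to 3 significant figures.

ω = 2πf = 2.105e+06 rad/s
X_L = ωL = 385 Ω
X_C = 1/(ωC) = 48.7 Ω
Net reactance X = X_L − X_C = 336 Ω
Z = 73.0 + j336 Ω
|Z| = √(73.0² + 336²) = 344 Ω
∠Z = arctan(336/73.0) = 77.8°

77.8°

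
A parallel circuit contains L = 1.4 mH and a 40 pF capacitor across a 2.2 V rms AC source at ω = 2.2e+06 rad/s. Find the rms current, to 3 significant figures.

521 μA

X_L = ωL = 3080 Ω
X_C = 1/(ωC) = 11400 Ω
Parallel: admittances add. Y = 1/(jωL) + jωC
Y = (0 − j0.000237) S
|Y| = 0.000237 S → |Z| = 1/|Y| = 4230 Ω, ∠Z = −∠Y = 90.0°
I = V/|Z| = 2.2/4230 = 521 μA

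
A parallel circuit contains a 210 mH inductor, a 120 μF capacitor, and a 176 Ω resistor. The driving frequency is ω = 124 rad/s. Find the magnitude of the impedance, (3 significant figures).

X_L = ωL = 26.0 Ω
X_C = 1/(ωC) = 67.2 Ω
Parallel: admittances add. Y = 1/R + 1/(jωL) + jωC
Y = (0.00568 − j0.0235) S
|Y| = 0.0242 S → |Z| = 1/|Y| = 41.3 Ω, ∠Z = −∠Y = 76.4°

41.3 Ω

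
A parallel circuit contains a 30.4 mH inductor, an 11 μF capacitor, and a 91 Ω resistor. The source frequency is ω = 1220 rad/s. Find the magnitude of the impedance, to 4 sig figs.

57.34 Ω

X_L = ωL = 37.09 Ω
X_C = 1/(ωC) = 74.52 Ω
Parallel: admittances add. Y = 1/R + 1/(jωL) + jωC
Y = (0.01099 − j0.01354) S
|Y| = 0.01744 S → |Z| = 1/|Y| = 57.34 Ω, ∠Z = −∠Y = 50.94°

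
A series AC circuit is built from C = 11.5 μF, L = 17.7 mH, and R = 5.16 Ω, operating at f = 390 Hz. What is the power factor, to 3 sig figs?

0.547

ω = 2πf = 2450 rad/s
X_L = ωL = 43.4 Ω
X_C = 1/(ωC) = 35.5 Ω
Net reactance X = X_L − X_C = 7.89 Ω
Z = 5.16 + j7.89 Ω
|Z| = √(5.16² + 7.89²) = 9.42 Ω
∠Z = arctan(7.89/5.16) = 56.8°
cos φ = cos(56.8°) = 0.547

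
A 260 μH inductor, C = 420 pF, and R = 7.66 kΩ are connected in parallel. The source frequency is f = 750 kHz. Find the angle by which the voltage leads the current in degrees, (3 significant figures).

-83.6°

ω = 2πf = 4.712e+06 rad/s
X_L = ωL = 1230 Ω
X_C = 1/(ωC) = 505 Ω
Parallel: admittances add. Y = 1/R + 1/(jωL) + jωC
Y = (0.000131 + j0.00116) S
|Y| = 0.00117 S → |Z| = 1/|Y| = 854 Ω, ∠Z = −∠Y = -83.6°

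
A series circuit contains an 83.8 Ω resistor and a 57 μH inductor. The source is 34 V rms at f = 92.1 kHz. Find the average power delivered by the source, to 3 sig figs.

ω = 2πf = 578700 rad/s
X_L = ωL = 33.0 Ω
Z = 83.8 + j33.0 Ω
|Z| = √(83.8² + 33.0²) = 90.1 Ω
∠Z = arctan(33.0/83.8) = 21.5°
I = V/|Z| = 378 mA
P = VI cos φ = 34 × 0.378 × cos(21.5°) = 11.9 W

11.9 W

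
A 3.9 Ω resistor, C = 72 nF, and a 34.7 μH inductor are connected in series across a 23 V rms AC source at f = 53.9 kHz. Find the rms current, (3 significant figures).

779 mA

ω = 2πf = 338700 rad/s
X_L = ωL = 11.8 Ω
X_C = 1/(ωC) = 41.0 Ω
Net reactance X = X_L − X_C = -29.3 Ω
Z = 3.90 − j29.3 Ω
|Z| = √(3.90² + 29.3²) = 29.5 Ω
I = V/|Z| = 23/29.5 = 779 mA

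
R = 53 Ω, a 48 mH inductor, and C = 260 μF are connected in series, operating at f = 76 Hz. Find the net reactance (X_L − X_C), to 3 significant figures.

14.9 Ω

ω = 2πf = 477.5 rad/s
X_L = ωL = 22.9 Ω
X_C = 1/(ωC) = 8.05 Ω
X = 22.9 − 8.05 = 14.9 Ω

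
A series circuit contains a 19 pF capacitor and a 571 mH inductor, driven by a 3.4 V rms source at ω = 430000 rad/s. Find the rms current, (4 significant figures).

27.61 μA

X_L = ωL = 245500 Ω
X_C = 1/(ωC) = 122400 Ω
Net reactance X = X_L − X_C = 123100 Ω
Z = j123100 Ω
|Z| = √(0² + 123100²) = 123100 Ω
I = V/|Z| = 3.4/123100 = 27.61 μA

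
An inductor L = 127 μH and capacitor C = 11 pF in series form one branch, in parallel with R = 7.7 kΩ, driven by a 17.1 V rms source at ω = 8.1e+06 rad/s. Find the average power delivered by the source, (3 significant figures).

X_L = ωL = 1030 Ω
X_C = 1/(ωC) = 11200 Ω
Branch 1: Z₁ = R = 7700 Ω
Branch 2 (series LC): Z₂ = j(X_L − X_C) = −j10200 Ω
Parallel: Z = Z₁Z₂/(Z₁+Z₂), |Z| = 6140 Ω, ∠Z = -37.1°
I = V/|Z| = 2.78 mA
P = VI cos φ = 17.1 × 0.00278 × cos(-37.1°) = 38.0 mW

38.0 mW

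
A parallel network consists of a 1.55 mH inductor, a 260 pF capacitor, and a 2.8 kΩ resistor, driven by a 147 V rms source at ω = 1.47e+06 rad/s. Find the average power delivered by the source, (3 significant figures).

7.72 W

X_L = ωL = 2280 Ω
X_C = 1/(ωC) = 2620 Ω
Parallel: admittances add. Y = 1/R + 1/(jωL) + jωC
Y = (0.000357 − j5.67e-05) S
|Y| = 0.000362 S → |Z| = 1/|Y| = 2770 Ω, ∠Z = −∠Y = 9.02°
I = V/|Z| = 53.2 mA
P = VI cos φ = 147 × 0.0532 × cos(9.02°) = 7.72 W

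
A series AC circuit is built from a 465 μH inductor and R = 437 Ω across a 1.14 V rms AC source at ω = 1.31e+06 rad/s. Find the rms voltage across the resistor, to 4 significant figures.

0.6645 V

X_L = ωL = 609.2 Ω
Z = 437.0 + j609.2 Ω
|Z| = √(437.0² + 609.2²) = 749.7 Ω
I = V/|Z| = 1.521 mA
V_R = I·|Z_R| = 0.001521 × 437.0 = 0.6645 V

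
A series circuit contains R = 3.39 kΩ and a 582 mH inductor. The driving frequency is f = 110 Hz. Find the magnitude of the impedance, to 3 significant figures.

3410 Ω

ω = 2πf = 691.2 rad/s
X_L = ωL = 402 Ω
Z = 3390 + j402 Ω
|Z| = √(3390² + 402²) = 3410 Ω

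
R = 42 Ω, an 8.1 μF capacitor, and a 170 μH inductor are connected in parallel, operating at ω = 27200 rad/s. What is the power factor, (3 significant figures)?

0.986

X_L = ωL = 4.62 Ω
X_C = 1/(ωC) = 4.54 Ω
Parallel: admittances add. Y = 1/R + 1/(jωL) + jωC
Y = (0.0238 + j0.00406) S
|Y| = 0.0242 S → |Z| = 1/|Y| = 41.4 Ω, ∠Z = −∠Y = -9.67°
cos φ = cos(-9.67°) = 0.986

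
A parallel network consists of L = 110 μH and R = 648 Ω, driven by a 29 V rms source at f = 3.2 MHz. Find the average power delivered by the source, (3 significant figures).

ω = 2πf = 2.011e+07 rad/s
X_L = ωL = 2210 Ω
Parallel: admittances add. Y = 1/R + 1/(jωL)
Y = (0.00154 − j0.000452) S
|Y| = 0.00161 S → |Z| = 1/|Y| = 622 Ω, ∠Z = −∠Y = 16.3°
I = V/|Z| = 46.6 mA
P = VI cos φ = 29 × 0.0466 × cos(16.3°) = 1.30 W

1.30 W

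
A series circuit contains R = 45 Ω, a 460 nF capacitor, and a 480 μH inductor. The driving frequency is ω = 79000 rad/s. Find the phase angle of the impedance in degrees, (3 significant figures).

13.0°

X_L = ωL = 37.9 Ω
X_C = 1/(ωC) = 27.5 Ω
Net reactance X = X_L − X_C = 10.4 Ω
Z = 45.0 + j10.4 Ω
|Z| = √(45.0² + 10.4²) = 46.2 Ω
∠Z = arctan(10.4/45.0) = 13.0°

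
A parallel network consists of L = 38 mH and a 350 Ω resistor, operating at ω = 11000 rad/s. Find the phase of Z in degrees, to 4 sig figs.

X_L = ωL = 418.0 Ω
Parallel: admittances add. Y = 1/R + 1/(jωL)
Y = (0.002857 − j0.002392) S
|Y| = 0.003726 S → |Z| = 1/|Y| = 268.4 Ω, ∠Z = −∠Y = 39.94°

39.94°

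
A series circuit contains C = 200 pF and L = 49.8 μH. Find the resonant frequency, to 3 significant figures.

1.59 MHz

ω₀ = 1/√(LC) = 1/√(4.98e-05 × 2e-10) = 1.002e+07 rad/s
f₀ = ω₀/(2π) = 1.59 MHz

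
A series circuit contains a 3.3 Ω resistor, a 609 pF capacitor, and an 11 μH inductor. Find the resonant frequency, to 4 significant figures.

1.945 MHz

ω₀ = 1/√(LC) = 1/√(1.1e-05 × 6.09e-10) = 1.222e+07 rad/s
f₀ = ω₀/(2π) = 1.945 MHz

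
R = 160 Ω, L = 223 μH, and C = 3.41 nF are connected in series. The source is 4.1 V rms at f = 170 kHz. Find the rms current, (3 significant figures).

ω = 2πf = 1.068e+06 rad/s
X_L = ωL = 238 Ω
X_C = 1/(ωC) = 275 Ω
Net reactance X = X_L − X_C = -36.4 Ω
Z = 160 − j36.4 Ω
|Z| = √(160² + 36.4²) = 164 Ω
I = V/|Z| = 4.1/164 = 25.0 mA

25.0 mA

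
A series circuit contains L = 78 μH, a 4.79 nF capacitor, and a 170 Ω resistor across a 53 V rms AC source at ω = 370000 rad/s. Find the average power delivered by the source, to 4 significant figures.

1.513 W

X_L = ωL = 28.86 Ω
X_C = 1/(ωC) = 564.2 Ω
Net reactance X = X_L − X_C = -535.4 Ω
Z = 170.0 − j535.4 Ω
|Z| = √(170.0² + 535.4²) = 561.7 Ω
∠Z = arctan(-535.4/170.0) = -72.38°
I = V/|Z| = 94.35 mA
P = VI cos φ = 53 × 0.09435 × cos(-72.38°) = 1.513 W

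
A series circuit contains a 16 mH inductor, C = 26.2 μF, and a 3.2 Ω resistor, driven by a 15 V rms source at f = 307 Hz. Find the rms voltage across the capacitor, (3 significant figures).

ω = 2πf = 1929 rad/s
X_L = ωL = 30.9 Ω
X_C = 1/(ωC) = 19.8 Ω
Net reactance X = X_L − X_C = 11.1 Ω
Z = 3.20 + j11.1 Ω
|Z| = √(3.20² + 11.1²) = 11.5 Ω
I = V/|Z| = 1.30 A
V_C = I·|Z_C| = 1.30 × 19.8 = 25.7 V

25.7 V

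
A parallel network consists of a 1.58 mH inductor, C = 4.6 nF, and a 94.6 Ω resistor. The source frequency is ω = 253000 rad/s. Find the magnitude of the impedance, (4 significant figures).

93.85 Ω

X_L = ωL = 399.7 Ω
X_C = 1/(ωC) = 859.3 Ω
Parallel: admittances add. Y = 1/R + 1/(jωL) + jωC
Y = (0.01057 − j0.001338) S
|Y| = 0.01066 S → |Z| = 1/|Y| = 93.85 Ω, ∠Z = −∠Y = 7.213°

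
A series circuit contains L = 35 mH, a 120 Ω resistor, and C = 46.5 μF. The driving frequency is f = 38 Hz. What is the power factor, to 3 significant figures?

0.827

ω = 2πf = 238.8 rad/s
X_L = ωL = 8.36 Ω
X_C = 1/(ωC) = 90.1 Ω
Net reactance X = X_L − X_C = -81.7 Ω
Z = 120 − j81.7 Ω
|Z| = √(120² + 81.7²) = 145 Ω
∠Z = arctan(-81.7/120) = -34.3°
cos φ = cos(-34.3°) = 0.827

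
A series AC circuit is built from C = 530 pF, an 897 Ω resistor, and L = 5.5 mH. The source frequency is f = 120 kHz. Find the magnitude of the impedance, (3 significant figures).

ω = 2πf = 754000 rad/s
X_L = ωL = 4150 Ω
X_C = 1/(ωC) = 2500 Ω
Net reactance X = X_L − X_C = 1640 Ω
Z = 897 + j1640 Ω
|Z| = √(897² + 1640²) = 1870 Ω

1870 Ω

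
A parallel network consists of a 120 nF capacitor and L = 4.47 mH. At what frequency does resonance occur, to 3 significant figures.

6.87 kHz

ω₀ = 1/√(LC) = 1/√(0.00447 × 1.2e-07) = 43180 rad/s
f₀ = ω₀/(2π) = 6.87 kHz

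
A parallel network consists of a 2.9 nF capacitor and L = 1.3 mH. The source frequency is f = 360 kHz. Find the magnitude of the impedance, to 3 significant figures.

161 Ω

ω = 2πf = 2.262e+06 rad/s
X_L = ωL = 2940 Ω
X_C = 1/(ωC) = 152 Ω
Parallel: admittances add. Y = 1/(jωL) + jωC
Y = (0 + j0.00622) S
|Y| = 0.00622 S → |Z| = 1/|Y| = 161 Ω, ∠Z = −∠Y = -90.0°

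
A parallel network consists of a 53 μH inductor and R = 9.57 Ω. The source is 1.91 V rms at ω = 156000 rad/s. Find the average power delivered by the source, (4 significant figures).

X_L = ωL = 8.268 Ω
Parallel: admittances add. Y = 1/R + 1/(jωL)
Y = (0.1045 − j0.1209) S
|Y| = 0.1598 S → |Z| = 1/|Y| = 6.256 Ω, ∠Z = −∠Y = 49.17°
I = V/|Z| = 305.3 mA
P = VI cos φ = 1.91 × 0.3053 × cos(49.17°) = 381.2 mW

381.2 mW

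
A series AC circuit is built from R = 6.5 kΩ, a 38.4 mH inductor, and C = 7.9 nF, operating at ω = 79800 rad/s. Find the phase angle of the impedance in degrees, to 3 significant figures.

12.8°

X_L = ωL = 3060 Ω
X_C = 1/(ωC) = 1590 Ω
Net reactance X = X_L − X_C = 1480 Ω
Z = 6500 + j1480 Ω
|Z| = √(6500² + 1480²) = 6670 Ω
∠Z = arctan(1480/6500) = 12.8°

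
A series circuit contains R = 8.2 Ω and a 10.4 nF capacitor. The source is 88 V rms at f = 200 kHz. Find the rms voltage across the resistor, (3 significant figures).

9.38 V

ω = 2πf = 1.257e+06 rad/s
X_C = 1/(ωC) = 76.5 Ω
Z = 8.20 − j76.5 Ω
|Z| = √(8.20² + 76.5²) = 77.0 Ω
I = V/|Z| = 1.14 A
V_R = I·|Z_R| = 1.14 × 8.20 = 9.38 V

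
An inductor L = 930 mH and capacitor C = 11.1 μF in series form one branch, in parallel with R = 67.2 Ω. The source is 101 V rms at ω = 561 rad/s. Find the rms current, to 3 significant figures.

X_L = ωL = 522 Ω
X_C = 1/(ωC) = 161 Ω
Branch 1: Z₁ = R = 67.2 Ω
Branch 2 (series LC): Z₂ = j(X_L − X_C) = j361 Ω
Parallel: Z = Z₁Z₂/(Z₁+Z₂), |Z| = 66.1 Ω, ∠Z = 10.5°
I = V/|Z| = 101/66.1 = 1.53 A

1.53 A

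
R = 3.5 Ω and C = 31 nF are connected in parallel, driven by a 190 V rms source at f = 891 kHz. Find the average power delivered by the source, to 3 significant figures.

ω = 2πf = 5.598e+06 rad/s
X_C = 1/(ωC) = 5.76 Ω
Parallel: admittances add. Y = 1/R + jωC
Y = (0.286 + j0.174) S
|Y| = 0.334 S → |Z| = 1/|Y| = 2.99 Ω, ∠Z = −∠Y = -31.3°
I = V/|Z| = 63.5 A
P = VI cos φ = 190 × 63.5 × cos(-31.3°) = 10.3 kW

10.3 kW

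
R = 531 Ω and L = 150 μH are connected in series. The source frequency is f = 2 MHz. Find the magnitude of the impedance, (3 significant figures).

ω = 2πf = 1.257e+07 rad/s
X_L = ωL = 1880 Ω
Z = 531 + j1880 Ω
|Z| = √(531² + 1880²) = 1960 Ω

1960 Ω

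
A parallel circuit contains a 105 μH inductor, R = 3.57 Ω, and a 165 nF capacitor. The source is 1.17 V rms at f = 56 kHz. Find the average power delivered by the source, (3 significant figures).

383 mW

ω = 2πf = 351900 rad/s
X_L = ωL = 36.9 Ω
X_C = 1/(ωC) = 17.2 Ω
Parallel: admittances add. Y = 1/R + 1/(jωL) + jωC
Y = (0.280 + j0.0310) S
|Y| = 0.282 S → |Z| = 1/|Y| = 3.55 Ω, ∠Z = −∠Y = -6.31°
I = V/|Z| = 330 mA
P = VI cos φ = 1.17 × 0.330 × cos(-6.31°) = 383 mW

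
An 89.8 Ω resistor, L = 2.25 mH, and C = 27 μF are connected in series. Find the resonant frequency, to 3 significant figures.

646 Hz

ω₀ = 1/√(LC) = 1/√(0.00225 × 2.7e-05) = 4057 rad/s
f₀ = ω₀/(2π) = 646 Hz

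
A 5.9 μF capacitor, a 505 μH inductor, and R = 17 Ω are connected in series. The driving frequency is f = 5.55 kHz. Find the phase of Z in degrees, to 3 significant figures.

ω = 2πf = 34870 rad/s
X_L = ωL = 17.6 Ω
X_C = 1/(ωC) = 4.86 Ω
Net reactance X = X_L − X_C = 12.7 Ω
Z = 17.0 + j12.7 Ω
|Z| = √(17.0² + 12.7²) = 21.2 Ω
∠Z = arctan(12.7/17.0) = 36.9°

36.9°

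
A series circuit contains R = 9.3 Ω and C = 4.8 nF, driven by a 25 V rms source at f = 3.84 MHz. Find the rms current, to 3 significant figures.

1.97 A

ω = 2πf = 2.413e+07 rad/s
X_C = 1/(ωC) = 8.63 Ω
Z = 9.30 − j8.63 Ω
|Z| = √(9.30² + 8.63²) = 12.7 Ω
I = V/|Z| = 25/12.7 = 1.97 A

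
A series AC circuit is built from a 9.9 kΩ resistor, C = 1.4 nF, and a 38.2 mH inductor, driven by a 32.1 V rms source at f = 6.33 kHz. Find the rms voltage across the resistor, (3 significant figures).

ω = 2πf = 39770 rad/s
X_L = ωL = 1520 Ω
X_C = 1/(ωC) = 18000 Ω
Net reactance X = X_L − X_C = -16400 Ω
Z = 9900 − j16400 Ω
|Z| = √(9900² + 16400²) = 19200 Ω
I = V/|Z| = 1.67 mA
V_R = I·|Z_R| = 0.00167 × 9900 = 16.6 V

16.6 V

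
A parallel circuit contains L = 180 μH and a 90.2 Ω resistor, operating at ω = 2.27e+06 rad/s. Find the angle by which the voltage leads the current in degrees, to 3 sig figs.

X_L = ωL = 409 Ω
Parallel: admittances add. Y = 1/R + 1/(jωL)
Y = (0.0111 − j0.00245) S
|Y| = 0.0114 S → |Z| = 1/|Y| = 88.1 Ω, ∠Z = −∠Y = 12.4°

12.4°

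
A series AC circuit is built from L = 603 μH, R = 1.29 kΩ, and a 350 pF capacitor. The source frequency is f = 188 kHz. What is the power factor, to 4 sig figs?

ω = 2πf = 1.181e+06 rad/s
X_L = ωL = 712.3 Ω
X_C = 1/(ωC) = 2419 Ω
Net reactance X = X_L − X_C = -1706 Ω
Z = 1290 − j1706 Ω
|Z| = √(1290² + 1706²) = 2139 Ω
∠Z = arctan(-1706/1290) = -52.91°
cos φ = cos(-52.91°) = 0.6030

0.6030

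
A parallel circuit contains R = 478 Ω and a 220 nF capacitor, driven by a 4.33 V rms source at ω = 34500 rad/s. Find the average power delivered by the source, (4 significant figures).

39.22 mW

X_C = 1/(ωC) = 131.8 Ω
Parallel: admittances add. Y = 1/R + jωC
Y = (0.002092 + j0.007590) S
|Y| = 0.007873 S → |Z| = 1/|Y| = 127.0 Ω, ∠Z = −∠Y = -74.59°
I = V/|Z| = 34.09 mA
P = VI cos φ = 4.33 × 0.03409 × cos(-74.59°) = 39.22 mW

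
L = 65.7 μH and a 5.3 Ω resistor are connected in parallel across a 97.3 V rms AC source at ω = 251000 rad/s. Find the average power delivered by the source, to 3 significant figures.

X_L = ωL = 16.5 Ω
Parallel: admittances add. Y = 1/R + 1/(jωL)
Y = (0.189 − j0.0606) S
|Y| = 0.198 S → |Z| = 1/|Y| = 5.05 Ω, ∠Z = −∠Y = 17.8°
I = V/|Z| = 19.3 A
P = VI cos φ = 97.3 × 19.3 × cos(17.8°) = 1.79 kW

1.79 kW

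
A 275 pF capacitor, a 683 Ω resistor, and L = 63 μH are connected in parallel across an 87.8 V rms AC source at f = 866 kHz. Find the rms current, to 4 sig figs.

ω = 2πf = 5.441e+06 rad/s
X_L = ωL = 342.8 Ω
X_C = 1/(ωC) = 668.3 Ω
Parallel: admittances add. Y = 1/R + 1/(jωL) + jωC
Y = (0.001464 − j0.001421) S
|Y| = 0.002040 S → |Z| = 1/|Y| = 490.1 Ω, ∠Z = −∠Y = 44.14°
I = V/|Z| = 87.8/490.1 = 179.1 mA

179.1 mA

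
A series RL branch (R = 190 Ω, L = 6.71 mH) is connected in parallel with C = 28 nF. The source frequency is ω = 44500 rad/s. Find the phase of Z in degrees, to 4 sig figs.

36.87°

X_L = ωL = 298.6 Ω
X_C = 1/(ωC) = 802.6 Ω
Branch 1 (R+jX_L): Z₁ = 190.0 + j298.6 Ω, |Z₁| = 353.9 Ω
Branch 2 (−jX_C): Z₂ = −j802.6 Ω
Parallel: Z = Z₁Z₂/(Z₁+Z₂), |Z| = 527.4 Ω, ∠Z = 36.87°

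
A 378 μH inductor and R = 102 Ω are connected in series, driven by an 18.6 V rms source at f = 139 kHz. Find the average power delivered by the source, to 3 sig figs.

296 mW

ω = 2πf = 873400 rad/s
X_L = ωL = 330 Ω
Z = 102 + j330 Ω
|Z| = √(102² + 330²) = 346 Ω
∠Z = arctan(330/102) = 72.8°
I = V/|Z| = 53.8 mA
P = VI cos φ = 18.6 × 0.0538 × cos(72.8°) = 296 mW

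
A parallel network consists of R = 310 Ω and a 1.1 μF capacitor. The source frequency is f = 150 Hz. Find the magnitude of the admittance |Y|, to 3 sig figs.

ω = 2πf = 942.5 rad/s
X_C = 1/(ωC) = 965 Ω
Parallel: admittances add. Y = 1/R + jωC
Y = (0.00323 + j0.00104) S
|Y| = 0.00339 S → |Z| = 1/|Y| = 295 Ω, ∠Z = −∠Y = -17.8°

3.39 mS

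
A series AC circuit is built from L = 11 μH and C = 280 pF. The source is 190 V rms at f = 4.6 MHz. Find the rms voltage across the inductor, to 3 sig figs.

311 V

ω = 2πf = 2.89e+07 rad/s
X_L = ωL = 318 Ω
X_C = 1/(ωC) = 124 Ω
Net reactance X = X_L − X_C = 194 Ω
Z = j194 Ω
|Z| = √(0² + 194²) = 194 Ω
I = V/|Z| = 978 mA
V_L = I·|Z_L| = 0.978 × 318 = 311 V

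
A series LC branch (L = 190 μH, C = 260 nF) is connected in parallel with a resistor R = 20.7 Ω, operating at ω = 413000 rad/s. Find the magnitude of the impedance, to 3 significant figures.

X_L = ωL = 78.5 Ω
X_C = 1/(ωC) = 9.31 Ω
Branch 1: Z₁ = R = 20.7 Ω
Branch 2 (series LC): Z₂ = j(X_L − X_C) = j69.2 Ω
Parallel: Z = Z₁Z₂/(Z₁+Z₂), |Z| = 19.8 Ω, ∠Z = 16.7°

19.8 Ω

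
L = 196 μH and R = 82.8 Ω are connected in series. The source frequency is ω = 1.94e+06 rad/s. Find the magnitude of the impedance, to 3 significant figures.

X_L = ωL = 380 Ω
Z = 82.8 + j380 Ω
|Z| = √(82.8² + 380²) = 389 Ω

389 Ω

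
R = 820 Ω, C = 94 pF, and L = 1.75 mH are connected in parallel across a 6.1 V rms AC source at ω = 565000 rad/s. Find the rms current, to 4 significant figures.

9.461 mA

X_L = ωL = 988.8 Ω
X_C = 1/(ωC) = 18830 Ω
Parallel: admittances add. Y = 1/R + 1/(jωL) + jωC
Y = (0.001220 − j0.0009583) S
|Y| = 0.001551 S → |Z| = 1/|Y| = 644.8 Ω, ∠Z = −∠Y = 38.16°
I = V/|Z| = 6.1/644.8 = 9.461 mA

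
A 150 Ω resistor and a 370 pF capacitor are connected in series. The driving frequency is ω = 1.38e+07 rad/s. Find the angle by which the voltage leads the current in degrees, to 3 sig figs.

X_C = 1/(ωC) = 196 Ω
Z = 150 − j196 Ω
|Z| = √(150² + 196²) = 247 Ω
∠Z = arctan(-196/150) = -52.6°

-52.6°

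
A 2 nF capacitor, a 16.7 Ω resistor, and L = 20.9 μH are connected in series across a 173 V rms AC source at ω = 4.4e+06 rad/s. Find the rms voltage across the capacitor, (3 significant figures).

X_L = ωL = 92.0 Ω
X_C = 1/(ωC) = 114 Ω
Net reactance X = X_L − X_C = -21.7 Ω
Z = 16.7 − j21.7 Ω
|Z| = √(16.7² + 21.7²) = 27.4 Ω
I = V/|Z| = 6.32 A
V_C = I·|Z_C| = 6.32 × 114 = 718 V

718 V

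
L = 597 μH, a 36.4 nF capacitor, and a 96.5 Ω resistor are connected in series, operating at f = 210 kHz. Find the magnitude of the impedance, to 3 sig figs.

773 Ω

ω = 2πf = 1.319e+06 rad/s
X_L = ωL = 788 Ω
X_C = 1/(ωC) = 20.8 Ω
Net reactance X = X_L − X_C = 767 Ω
Z = 96.5 + j767 Ω
|Z| = √(96.5² + 767²) = 773 Ω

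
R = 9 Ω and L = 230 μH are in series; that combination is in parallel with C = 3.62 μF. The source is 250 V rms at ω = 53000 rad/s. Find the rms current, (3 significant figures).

X_L = ωL = 12.2 Ω
X_C = 1/(ωC) = 5.21 Ω
Branch 1 (R+jX_L): Z₁ = 9.00 + j12.2 Ω, |Z₁| = 15.2 Ω
Branch 2 (−jX_C): Z₂ = −j5.21 Ω
Parallel: Z = Z₁Z₂/(Z₁+Z₂), |Z| = 6.93 Ω, ∠Z = -74.2°
I = V/|Z| = 250/6.93 = 36.0 A

36.0 A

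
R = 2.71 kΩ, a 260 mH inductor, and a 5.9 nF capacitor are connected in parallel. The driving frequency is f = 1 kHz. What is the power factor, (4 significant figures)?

ω = 2πf = 6283 rad/s
X_L = ωL = 1634 Ω
X_C = 1/(ωC) = 26980 Ω
Parallel: admittances add. Y = 1/R + 1/(jωL) + jωC
Y = (0.0003690 − j0.0005751) S
|Y| = 0.0006833 S → |Z| = 1/|Y| = 1464 Ω, ∠Z = −∠Y = 57.31°
cos φ = cos(57.31°) = 0.5401

0.5401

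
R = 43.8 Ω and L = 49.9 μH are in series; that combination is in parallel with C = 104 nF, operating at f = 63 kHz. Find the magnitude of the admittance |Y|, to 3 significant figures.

ω = 2πf = 395800 rad/s
X_L = ωL = 19.8 Ω
X_C = 1/(ωC) = 24.3 Ω
Branch 1 (R+jX_L): Z₁ = 43.8 + j19.8 Ω, |Z₁| = 48.0 Ω
Branch 2 (−jX_C): Z₂ = −j24.3 Ω
Parallel: Z = Z₁Z₂/(Z₁+Z₂), |Z| = 26.5 Ω, ∠Z = -59.8°
|Y| = 1/|Z| = 37.7 mS

37.7 mS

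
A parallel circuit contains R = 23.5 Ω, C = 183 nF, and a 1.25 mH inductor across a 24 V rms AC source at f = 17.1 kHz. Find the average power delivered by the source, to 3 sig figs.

24.5 W

ω = 2πf = 107400 rad/s
X_L = ωL = 134 Ω
X_C = 1/(ωC) = 50.9 Ω
Parallel: admittances add. Y = 1/R + 1/(jωL) + jωC
Y = (0.0426 + j0.0122) S
|Y| = 0.0443 S → |Z| = 1/|Y| = 22.6 Ω, ∠Z = −∠Y = -16.0°
I = V/|Z| = 1.06 A
P = VI cos φ = 24 × 1.06 × cos(-16.0°) = 24.5 W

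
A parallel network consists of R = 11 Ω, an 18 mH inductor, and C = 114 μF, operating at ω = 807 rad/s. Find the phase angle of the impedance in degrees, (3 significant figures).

X_L = ωL = 14.5 Ω
X_C = 1/(ωC) = 10.9 Ω
Parallel: admittances add. Y = 1/R + 1/(jωL) + jωC
Y = (0.0909 + j0.0232) S
|Y| = 0.0938 S → |Z| = 1/|Y| = 10.7 Ω, ∠Z = −∠Y = -14.3°

-14.3°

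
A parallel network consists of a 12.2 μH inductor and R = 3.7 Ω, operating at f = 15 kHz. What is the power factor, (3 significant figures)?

ω = 2πf = 94250 rad/s
X_L = ωL = 1.15 Ω
Parallel: admittances add. Y = 1/R + 1/(jωL)
Y = (0.270 − j0.870) S
|Y| = 0.911 S → |Z| = 1/|Y| = 1.10 Ω, ∠Z = −∠Y = 72.7°
cos φ = cos(72.7°) = 0.297

0.297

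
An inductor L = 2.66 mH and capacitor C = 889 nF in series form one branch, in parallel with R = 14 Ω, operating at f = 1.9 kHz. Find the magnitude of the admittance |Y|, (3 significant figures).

ω = 2πf = 11940 rad/s
X_L = ωL = 31.8 Ω
X_C = 1/(ωC) = 94.2 Ω
Branch 1: Z₁ = R = 14.0 Ω
Branch 2 (series LC): Z₂ = j(X_L − X_C) = −j62.5 Ω
Parallel: Z = Z₁Z₂/(Z₁+Z₂), |Z| = 13.7 Ω, ∠Z = -12.6°
|Y| = 1/|Z| = 73.2 mS

73.2 mS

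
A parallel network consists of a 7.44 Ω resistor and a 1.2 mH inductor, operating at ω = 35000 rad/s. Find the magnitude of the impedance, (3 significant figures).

X_L = ωL = 42.0 Ω
Parallel: admittances add. Y = 1/R + 1/(jωL)
Y = (0.134 − j0.0238) S
|Y| = 0.137 S → |Z| = 1/|Y| = 7.33 Ω, ∠Z = −∠Y = 10.0°

7.33 Ω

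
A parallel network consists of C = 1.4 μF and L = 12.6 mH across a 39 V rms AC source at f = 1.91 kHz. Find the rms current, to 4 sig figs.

397.3 mA

ω = 2πf = 12000 rad/s
X_L = ωL = 151.2 Ω
X_C = 1/(ωC) = 59.52 Ω
Parallel: admittances add. Y = 1/(jωL) + jωC
Y = (0 + j0.01019) S
|Y| = 0.01019 S → |Z| = 1/|Y| = 98.15 Ω, ∠Z = −∠Y = -90.00°
I = V/|Z| = 39/98.15 = 397.3 mA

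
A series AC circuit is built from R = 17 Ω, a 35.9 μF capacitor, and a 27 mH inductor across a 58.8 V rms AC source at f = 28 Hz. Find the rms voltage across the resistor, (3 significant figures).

6.47 V

ω = 2πf = 175.9 rad/s
X_L = ωL = 4.75 Ω
X_C = 1/(ωC) = 158 Ω
Net reactance X = X_L − X_C = -154 Ω
Z = 17.0 − j154 Ω
|Z| = √(17.0² + 154²) = 155 Ω
I = V/|Z| = 381 mA
V_R = I·|Z_R| = 0.381 × 17.0 = 6.47 V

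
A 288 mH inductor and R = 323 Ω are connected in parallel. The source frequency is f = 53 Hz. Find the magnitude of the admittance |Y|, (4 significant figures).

10.88 mS

ω = 2πf = 333.0 rad/s
X_L = ωL = 95.91 Ω
Parallel: admittances add. Y = 1/R + 1/(jωL)
Y = (0.003096 − j0.01043) S
|Y| = 0.01088 S → |Z| = 1/|Y| = 91.94 Ω, ∠Z = −∠Y = 73.46°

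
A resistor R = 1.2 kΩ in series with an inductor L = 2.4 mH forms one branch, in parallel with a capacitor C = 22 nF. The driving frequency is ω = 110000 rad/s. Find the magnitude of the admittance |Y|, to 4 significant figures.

2.382 mS

X_L = ωL = 264.0 Ω
X_C = 1/(ωC) = 413.2 Ω
Branch 1 (R+jX_L): Z₁ = 1200 + j264.0 Ω, |Z₁| = 1229 Ω
Branch 2 (−jX_C): Z₂ = −j413.2 Ω
Parallel: Z = Z₁Z₂/(Z₁+Z₂), |Z| = 419.9 Ω, ∠Z = -70.50°
|Y| = 1/|Z| = 2.382 mS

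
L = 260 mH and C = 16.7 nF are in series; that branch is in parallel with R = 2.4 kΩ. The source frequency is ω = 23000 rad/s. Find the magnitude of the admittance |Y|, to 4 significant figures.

511.2 μS

X_L = ωL = 5980 Ω
X_C = 1/(ωC) = 2603 Ω
Branch 1: Z₁ = R = 2400 Ω
Branch 2 (series LC): Z₂ = j(X_L − X_C) = j3377 Ω
Parallel: Z = Z₁Z₂/(Z₁+Z₂), |Z| = 1956 Ω, ∠Z = 35.40°
|Y| = 1/|Z| = 511.2 μS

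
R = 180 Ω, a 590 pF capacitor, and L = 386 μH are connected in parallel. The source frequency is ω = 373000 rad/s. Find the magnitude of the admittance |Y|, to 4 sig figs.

8.723 mS

X_L = ωL = 144.0 Ω
X_C = 1/(ωC) = 4544 Ω
Parallel: admittances add. Y = 1/R + 1/(jωL) + jωC
Y = (0.005556 − j0.006725) S
|Y| = 0.008723 S → |Z| = 1/|Y| = 114.6 Ω, ∠Z = −∠Y = 50.44°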